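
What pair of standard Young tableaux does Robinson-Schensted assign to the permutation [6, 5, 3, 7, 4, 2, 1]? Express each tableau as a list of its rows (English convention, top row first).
Insert each entry of the permutation into P by Schensted row insertion, recording in Q the position of each new cell.

Insert 6: appended to row 1. P = [[6]].
Insert 5: 5 bumps 6 from row 1; 6 starts row 2. P = [[5], [6]].
Insert 3: 3 bumps 5 from row 1; 5 bumps 6 from row 2; 6 starts row 3. P = [[3], [5], [6]].
Insert 7: appended to row 1. P = [[3, 7], [5], [6]].
Insert 4: 4 bumps 7 from row 1; 7 appends to row 2. P = [[3, 4], [5, 7], [6]].
Insert 2: 2 bumps 3 from row 1; 3 bumps 5 from row 2; 5 bumps 6 from row 3; 6 starts row 4. P = [[2, 4], [3, 7], [5], [6]].
Insert 1: 1 bumps 2 from row 1; 2 bumps 3 from row 2; 3 bumps 5 from row 3; 5 bumps 6 from row 4; 6 starts row 5. P = [[1, 4], [2, 7], [3], [5], [6]].

So P = [[1, 4], [2, 7], [3], [5], [6]], Q = [[1, 4], [2, 5], [3], [6], [7]].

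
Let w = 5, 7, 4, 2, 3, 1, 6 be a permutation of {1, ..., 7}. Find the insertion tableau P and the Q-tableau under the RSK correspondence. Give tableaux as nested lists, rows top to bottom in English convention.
P = [[1, 3, 6], [2, 7], [4], [5]], Q = [[1, 2, 7], [3, 5], [4], [6]]

Insert each entry of the permutation into P by Schensted row insertion, recording in Q the position of each new cell.

Insert 5: appended to row 1. P = [[5]].
Insert 7: appended to row 1. P = [[5, 7]].
Insert 4: 4 bumps 5 from row 1; 5 starts row 2. P = [[4, 7], [5]].
Insert 2: 2 bumps 4 from row 1; 4 bumps 5 from row 2; 5 starts row 3. P = [[2, 7], [4], [5]].
Insert 3: 3 bumps 7 from row 1; 7 appends to row 2. P = [[2, 3], [4, 7], [5]].
Insert 1: 1 bumps 2 from row 1; 2 bumps 4 from row 2; 4 bumps 5 from row 3; 5 starts row 4. P = [[1, 3], [2, 7], [4], [5]].
Insert 6: appended to row 1. P = [[1, 3, 6], [2, 7], [4], [5]].

So P = [[1, 3, 6], [2, 7], [4], [5]], Q = [[1, 2, 7], [3, 5], [4], [6]].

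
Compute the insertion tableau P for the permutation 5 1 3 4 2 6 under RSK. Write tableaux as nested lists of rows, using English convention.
Insert 5: appended to row 1. P = [[5]].
Insert 1: 1 bumps 5 from row 1; 5 starts row 2. P = [[1], [5]].
Insert 3: appended to row 1. P = [[1, 3], [5]].
Insert 4: appended to row 1. P = [[1, 3, 4], [5]].
Insert 2: 2 bumps 3 from row 1; 3 bumps 5 from row 2; 5 starts row 3. P = [[1, 2, 4], [3], [5]].
Insert 6: appended to row 1. P = [[1, 2, 4, 6], [3], [5]].

So P = [[1, 2, 4, 6], [3], [5]].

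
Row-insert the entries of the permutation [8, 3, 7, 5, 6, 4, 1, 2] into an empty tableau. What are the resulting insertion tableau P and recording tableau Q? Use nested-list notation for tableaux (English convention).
Insert each entry of the permutation into P by Schensted row insertion, recording in Q the position of each new cell.

Insert 8: appended to row 1. P = [[8]].
Insert 3: 3 bumps 8 from row 1; 8 starts row 2. P = [[3], [8]].
Insert 7: appended to row 1. P = [[3, 7], [8]].
Insert 5: 5 bumps 7 from row 1; 7 bumps 8 from row 2; 8 starts row 3. P = [[3, 5], [7], [8]].
Insert 6: appended to row 1. P = [[3, 5, 6], [7], [8]].
Insert 4: 4 bumps 5 from row 1; 5 bumps 7 from row 2; 7 bumps 8 from row 3; 8 starts row 4. P = [[3, 4, 6], [5], [7], [8]].
Insert 1: 1 bumps 3 from row 1; 3 bumps 5 from row 2; 5 bumps 7 from row 3; 7 bumps 8 from row 4; 8 starts row 5. P = [[1, 4, 6], [3], [5], [7], [8]].
Insert 2: 2 bumps 4 from row 1; 4 appends to row 2. P = [[1, 2, 6], [3, 4], [5], [7], [8]].

So P = [[1, 2, 6], [3, 4], [5], [7], [8]], Q = [[1, 3, 5], [2, 8], [4], [6], [7]].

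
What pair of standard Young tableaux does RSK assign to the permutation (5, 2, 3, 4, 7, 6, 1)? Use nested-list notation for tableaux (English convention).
Insert each entry of the permutation into P by Schensted row insertion, recording in Q the position of each new cell.

Insert 5: appended to row 1. P = [[5]], Q = [[1]].
Insert 2: 2 bumps 5 from row 1; 5 starts row 2. P = [[2], [5]], Q = [[1], [2]].
Insert 3: appended to row 1. P = [[2, 3], [5]], Q = [[1, 3], [2]].
Insert 4: appended to row 1. P = [[2, 3, 4], [5]], Q = [[1, 3, 4], [2]].
Insert 7: appended to row 1. P = [[2, 3, 4, 7], [5]], Q = [[1, 3, 4, 5], [2]].
Insert 6: 6 bumps 7 from row 1; 7 appends to row 2. P = [[2, 3, 4, 6], [5, 7]], Q = [[1, 3, 4, 5], [2, 6]].
Insert 1: 1 bumps 2 from row 1; 2 bumps 5 from row 2; 5 starts row 3. P = [[1, 3, 4, 6], [2, 7], [5]], Q = [[1, 3, 4, 5], [2, 6], [7]].

So P = [[1, 3, 4, 6], [2, 7], [5]], Q = [[1, 3, 4, 5], [2, 6], [7]].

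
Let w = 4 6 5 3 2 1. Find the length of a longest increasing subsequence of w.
2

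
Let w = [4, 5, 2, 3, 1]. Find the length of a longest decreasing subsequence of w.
3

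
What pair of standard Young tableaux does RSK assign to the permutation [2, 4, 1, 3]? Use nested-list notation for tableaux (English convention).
P = [[1, 3], [2, 4]], Q = [[1, 2], [3, 4]]

Insert each entry of the permutation into P by Schensted row insertion, recording in Q the position of each new cell.

Insert 2: appended to row 1. P = [[2]], Q = [[1]].
Insert 4: appended to row 1. P = [[2, 4]], Q = [[1, 2]].
Insert 1: 1 bumps 2 from row 1; 2 starts row 2. P = [[1, 4], [2]], Q = [[1, 2], [3]].
Insert 3: 3 bumps 4 from row 1; 4 appends to row 2. P = [[1, 3], [2, 4]], Q = [[1, 2], [3, 4]].

So P = [[1, 3], [2, 4]], Q = [[1, 2], [3, 4]].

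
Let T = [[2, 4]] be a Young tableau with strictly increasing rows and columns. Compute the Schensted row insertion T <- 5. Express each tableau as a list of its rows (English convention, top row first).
5 is larger than every entry of row 1, so it is appended to row 1. The new tableau is [[2, 4, 5]].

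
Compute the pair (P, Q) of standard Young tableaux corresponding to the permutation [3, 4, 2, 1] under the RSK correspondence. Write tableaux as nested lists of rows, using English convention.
P = [[1, 4], [2], [3]], Q = [[1, 2], [3], [4]]

Insert each entry of the permutation into P by Schensted row insertion, recording in Q the position of each new cell.

Insert 3: appended to row 1. P = [[3]].
Insert 4: appended to row 1. P = [[3, 4]].
Insert 2: 2 bumps 3 from row 1; 3 starts row 2. P = [[2, 4], [3]].
Insert 1: 1 bumps 2 from row 1; 2 bumps 3 from row 2; 3 starts row 3. P = [[1, 4], [2], [3]].

So P = [[1, 4], [2], [3]], Q = [[1, 2], [3], [4]].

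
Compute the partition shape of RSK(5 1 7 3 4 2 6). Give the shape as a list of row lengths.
Row-insert each entry into an empty tableau.

After inserting 5: P = [[5]].
After inserting 1: P = [[1], [5]].
After inserting 7: P = [[1, 7], [5]].
After inserting 3: P = [[1, 3], [5, 7]].
After inserting 4: P = [[1, 3, 4], [5, 7]].
After inserting 2: P = [[1, 2, 4], [3, 7], [5]].
After inserting 6: P = [[1, 2, 4, 6], [3, 7], [5]].

The final insertion tableau P = [[1, 2, 4, 6], [3, 7], [5]] has shape [4, 2, 1].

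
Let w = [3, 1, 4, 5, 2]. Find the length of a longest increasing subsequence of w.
3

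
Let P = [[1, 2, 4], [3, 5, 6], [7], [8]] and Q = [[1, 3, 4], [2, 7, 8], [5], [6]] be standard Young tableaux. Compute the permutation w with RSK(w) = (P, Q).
8 3 5 7 6 1 2 4

Reverse the RSK construction: for i from n down to 1, find the cell of Q containing i, remove the entry at that cell from P, and reverse-bump it up through P; the value ejected from row 1 is w(i).

Step i=8: Q has 8 at row 2, column 3; remove 6 from row 2 of P and reverse-bump: 6 enters row 1 and ejects 4. So w(8) = 4. P is now [[1, 2, 6], [3, 5], [7], [8]].
Step i=7: Q has 7 at row 2, column 2; remove 5 from row 2 of P and reverse-bump: 5 enters row 1 and ejects 2. So w(7) = 2. P is now [[1, 5, 6], [3], [7], [8]].
Step i=6: Q has 6 at row 4, column 1; remove 8 from row 4 of P and reverse-bump: 8 enters row 3 and ejects 7; 7 enters row 2 and ejects 3; 3 enters row 1 and ejects 1. So w(6) = 1. P is now [[3, 5, 6], [7], [8]].
Step i=5: Q has 5 at row 3, column 1; remove 8 from row 3 of P and reverse-bump: 8 enters row 2 and ejects 7; 7 enters row 1 and ejects 6. So w(5) = 6. P is now [[3, 5, 7], [8]].
Step i=4: Q has 4 at row 1, column 3; remove that cell from P, ejecting 7. So w(4) = 7. P is now [[3, 5], [8]].
Step i=3: Q has 3 at row 1, column 2; remove that cell from P, ejecting 5. So w(3) = 5. P is now [[3], [8]].
Step i=2: Q has 2 at row 2, column 1; remove 8 from row 2 of P and reverse-bump: 8 enters row 1 and ejects 3. So w(2) = 3. P is now [[8]].
Step i=1: Q has 1 at row 1, column 1; remove that cell from P, ejecting 8. So w(1) = 8. P is now [].

So w = 8 3 5 7 6 1 2 4.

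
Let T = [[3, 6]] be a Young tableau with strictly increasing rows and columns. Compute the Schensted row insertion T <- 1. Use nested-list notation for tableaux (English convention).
In row 1, 1 replaces 3 (the leftmost entry greater than 1); 3 is bumped to row 2. 3 starts a new row 2. The new tableau is [[1, 6], [3]].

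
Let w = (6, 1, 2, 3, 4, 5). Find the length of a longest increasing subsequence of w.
5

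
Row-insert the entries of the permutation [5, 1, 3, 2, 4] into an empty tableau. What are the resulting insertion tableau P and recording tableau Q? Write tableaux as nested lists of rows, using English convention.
Insert each entry of the permutation into P by Schensted row insertion, recording in Q the position of each new cell.

After inserting 5: P = [[5]].
After inserting 1: P = [[1], [5]].
After inserting 3: P = [[1, 3], [5]].
After inserting 2: P = [[1, 2], [3], [5]].
After inserting 4: P = [[1, 2, 4], [3], [5]].

So P = [[1, 2, 4], [3], [5]], Q = [[1, 3, 5], [2], [4]].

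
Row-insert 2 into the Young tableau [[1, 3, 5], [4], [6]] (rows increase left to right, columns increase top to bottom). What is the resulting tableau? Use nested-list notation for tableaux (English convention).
In row 1, 2 replaces 3 (the leftmost entry greater than 2); 3 is bumped to row 2. In row 2, 3 replaces 4 (the leftmost entry greater than 3); 4 is bumped to row 3. In row 3, 4 replaces 6 (the leftmost entry greater than 4); 6 is bumped to row 4. 6 starts a new row 4. The new tableau is [[1, 2, 5], [3], [4], [6]].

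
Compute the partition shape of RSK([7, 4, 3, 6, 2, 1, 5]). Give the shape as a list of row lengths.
Row-insert each entry into an empty tableau.

After inserting 7: P = [[7]].
After inserting 4: P = [[4], [7]].
After inserting 3: P = [[3], [4], [7]].
After inserting 6: P = [[3, 6], [4], [7]].
After inserting 2: P = [[2, 6], [3], [4], [7]].
After inserting 1: P = [[1, 6], [2], [3], [4], [7]].
After inserting 5: P = [[1, 5], [2, 6], [3], [4], [7]].

The final insertion tableau P = [[1, 5], [2, 6], [3], [4], [7]] has shape [2, 2, 1, 1, 1].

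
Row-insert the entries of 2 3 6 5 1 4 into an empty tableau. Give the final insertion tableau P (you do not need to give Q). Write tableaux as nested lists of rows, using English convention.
Insert 2: appended to row 1. P = [[2]].
Insert 3: appended to row 1. P = [[2, 3]].
Insert 6: appended to row 1. P = [[2, 3, 6]].
Insert 5: 5 bumps 6 from row 1; 6 starts row 2. P = [[2, 3, 5], [6]].
Insert 1: 1 bumps 2 from row 1; 2 bumps 6 from row 2; 6 starts row 3. P = [[1, 3, 5], [2], [6]].
Insert 4: 4 bumps 5 from row 1; 5 appends to row 2. P = [[1, 3, 4], [2, 5], [6]].

So P = [[1, 3, 4], [2, 5], [6]].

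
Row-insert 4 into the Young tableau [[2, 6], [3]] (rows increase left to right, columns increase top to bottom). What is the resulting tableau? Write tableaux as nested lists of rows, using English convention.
[[2, 4], [3, 6]]

In row 1, 4 replaces 6 (the leftmost entry greater than 4); 6 is bumped to row 2. 6 is appended to row 2. The new tableau is [[2, 4], [3, 6]].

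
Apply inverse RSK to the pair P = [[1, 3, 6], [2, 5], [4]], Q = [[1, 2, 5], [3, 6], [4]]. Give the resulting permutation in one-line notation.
Reverse RSK: for i = n, n-1, ..., 1, locate i in Q, remove the corresponding corner cell from P, and reverse-bump its entry up through P; the value ejected from row 1 is w(i).

So w = 4 5 2 1 6 3.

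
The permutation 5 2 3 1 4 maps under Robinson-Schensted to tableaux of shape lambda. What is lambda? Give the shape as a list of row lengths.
Row-insert each entry into an empty tableau.

After inserting 5: P = [[5]].
After inserting 2: P = [[2], [5]].
After inserting 3: P = [[2, 3], [5]].
After inserting 1: P = [[1, 3], [2], [5]].
After inserting 4: P = [[1, 3, 4], [2], [5]].

The final insertion tableau P = [[1, 3, 4], [2], [5]] has shape [3, 1, 1].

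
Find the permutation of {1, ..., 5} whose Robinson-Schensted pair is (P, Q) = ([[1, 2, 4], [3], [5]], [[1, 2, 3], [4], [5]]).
Reverse the RSK construction: for i from n down to 1, find the cell of Q containing i, remove the entry at that cell from P, and reverse-bump it up through P; the value ejected from row 1 is w(i).

Step i=5: Q has 5 at row 3, column 1; remove 5 from row 3 of P and reverse-bump: 5 enters row 2 and ejects 3; 3 enters row 1 and ejects 2. So w(5) = 2. P is now [[1, 3, 4], [5]].
Step i=4: Q has 4 at row 2, column 1; remove 5 from row 2 of P and reverse-bump: 5 enters row 1 and ejects 4. So w(4) = 4. P is now [[1, 3, 5]].
Step i=3: Q has 3 at row 1, column 3; remove that cell from P, ejecting 5. So w(3) = 5. P is now [[1, 3]].
Step i=2: Q has 2 at row 1, column 2; remove that cell from P, ejecting 3. So w(2) = 3. P is now [[1]].
Step i=1: Q has 1 at row 1, column 1; remove that cell from P, ejecting 1. So w(1) = 1. P is now [].

So w = 1 3 5 4 2.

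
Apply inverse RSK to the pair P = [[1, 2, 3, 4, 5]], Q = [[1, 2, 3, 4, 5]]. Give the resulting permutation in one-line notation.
Reverse RSK: for i = n, n-1, ..., 1, locate i in Q, remove the corresponding corner cell from P, and reverse-bump its entry up through P; the value ejected from row 1 is w(i).

So w = 1 2 3 4 5.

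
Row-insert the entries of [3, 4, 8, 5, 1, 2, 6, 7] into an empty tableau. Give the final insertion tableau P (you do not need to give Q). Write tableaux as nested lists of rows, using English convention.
Insert 3: appended to row 1. P = [[3]].
Insert 4: appended to row 1. P = [[3, 4]].
Insert 8: appended to row 1. P = [[3, 4, 8]].
Insert 5: 5 bumps 8 from row 1; 8 starts row 2. P = [[3, 4, 5], [8]].
Insert 1: 1 bumps 3 from row 1; 3 bumps 8 from row 2; 8 starts row 3. P = [[1, 4, 5], [3], [8]].
Insert 2: 2 bumps 4 from row 1; 4 appends to row 2. P = [[1, 2, 5], [3, 4], [8]].
Insert 6: appended to row 1. P = [[1, 2, 5, 6], [3, 4], [8]].
Insert 7: appended to row 1. P = [[1, 2, 5, 6, 7], [3, 4], [8]].

So P = [[1, 2, 5, 6, 7], [3, 4], [8]].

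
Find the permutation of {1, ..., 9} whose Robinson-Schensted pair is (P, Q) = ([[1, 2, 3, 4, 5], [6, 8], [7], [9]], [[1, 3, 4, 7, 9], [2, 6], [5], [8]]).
9 1 7 8 2 3 6 4 5

Reverse the RSK construction: for i from n down to 1, find the cell of Q containing i, remove the entry at that cell from P, and reverse-bump it up through P; the value ejected from row 1 is w(i).

Step i=9: Q has 9 at row 1, column 5; remove that cell from P, ejecting 5. So w(9) = 5. P is now [[1, 2, 3, 4], [6, 8], [7], [9]].
Step i=8: Q has 8 at row 4, column 1; remove 9 from row 4 of P and reverse-bump: 9 enters row 3 and ejects 7; 7 enters row 2 and ejects 6; 6 enters row 1 and ejects 4. So w(8) = 4. P is now [[1, 2, 3, 6], [7, 8], [9]].
Step i=7: Q has 7 at row 1, column 4; remove that cell from P, ejecting 6. So w(7) = 6. P is now [[1, 2, 3], [7, 8], [9]].
Step i=6: Q has 6 at row 2, column 2; remove 8 from row 2 of P and reverse-bump: 8 enters row 1 and ejects 3. So w(6) = 3. P is now [[1, 2, 8], [7], [9]].
Step i=5: Q has 5 at row 3, column 1; remove 9 from row 3 of P and reverse-bump: 9 enters row 2 and ejects 7; 7 enters row 1 and ejects 2. So w(5) = 2. P is now [[1, 7, 8], [9]].
Step i=4: Q has 4 at row 1, column 3; remove that cell from P, ejecting 8. So w(4) = 8. P is now [[1, 7], [9]].
Step i=3: Q has 3 at row 1, column 2; remove that cell from P, ejecting 7. So w(3) = 7. P is now [[1], [9]].
Step i=2: Q has 2 at row 2, column 1; remove 9 from row 2 of P and reverse-bump: 9 enters row 1 and ejects 1. So w(2) = 1. P is now [[9]].
Step i=1: Q has 1 at row 1, column 1; remove that cell from P, ejecting 9. So w(1) = 9. P is now [].

So w = 9 1 7 8 2 3 6 4 5.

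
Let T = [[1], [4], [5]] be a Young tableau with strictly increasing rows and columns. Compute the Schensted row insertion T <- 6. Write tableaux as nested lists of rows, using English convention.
[[1, 6], [4], [5]]

6 is larger than every entry of row 1, so it is appended to row 1. The new tableau is [[1, 6], [4], [5]].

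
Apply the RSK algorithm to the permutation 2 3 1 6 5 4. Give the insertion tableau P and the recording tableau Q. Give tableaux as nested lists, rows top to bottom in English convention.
P = [[1, 3, 4], [2, 5], [6]], Q = [[1, 2, 4], [3, 5], [6]]

Insert each entry of the permutation into P by Schensted row insertion, recording in Q the position of each new cell.

After inserting 2: P = [[2]].
After inserting 3: P = [[2, 3]].
After inserting 1: P = [[1, 3], [2]].
After inserting 6: P = [[1, 3, 6], [2]].
After inserting 5: P = [[1, 3, 5], [2, 6]].
After inserting 4: P = [[1, 3, 4], [2, 5], [6]].

So P = [[1, 3, 4], [2, 5], [6]], Q = [[1, 2, 4], [3, 5], [6]].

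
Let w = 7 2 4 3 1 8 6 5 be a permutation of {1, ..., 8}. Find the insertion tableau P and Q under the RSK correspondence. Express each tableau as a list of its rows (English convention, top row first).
Insert each entry of the permutation into P by Schensted row insertion, recording in Q the position of each new cell.

Insert 7: appended to row 1. P = [[7]].
Insert 2: 2 bumps 7 from row 1; 7 starts row 2. P = [[2], [7]].
Insert 4: appended to row 1. P = [[2, 4], [7]].
Insert 3: 3 bumps 4 from row 1; 4 bumps 7 from row 2; 7 starts row 3. P = [[2, 3], [4], [7]].
Insert 1: 1 bumps 2 from row 1; 2 bumps 4 from row 2; 4 bumps 7 from row 3; 7 starts row 4. P = [[1, 3], [2], [4], [7]].
Insert 8: appended to row 1. P = [[1, 3, 8], [2], [4], [7]].
Insert 6: 6 bumps 8 from row 1; 8 appends to row 2. P = [[1, 3, 6], [2, 8], [4], [7]].
Insert 5: 5 bumps 6 from row 1; 6 bumps 8 from row 2; 8 appends to row 3. P = [[1, 3, 5], [2, 6], [4, 8], [7]].

So P = [[1, 3, 5], [2, 6], [4, 8], [7]], Q = [[1, 3, 6], [2, 7], [4, 8], [5]].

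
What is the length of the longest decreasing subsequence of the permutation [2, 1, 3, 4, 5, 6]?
2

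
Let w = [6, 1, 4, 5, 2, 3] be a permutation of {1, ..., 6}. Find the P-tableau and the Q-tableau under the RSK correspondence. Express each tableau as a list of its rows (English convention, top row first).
Insert each entry of the permutation into P by Schensted row insertion, recording in Q the position of each new cell.

After inserting 6: P = [[6]].
After inserting 1: P = [[1], [6]].
After inserting 4: P = [[1, 4], [6]].
After inserting 5: P = [[1, 4, 5], [6]].
After inserting 2: P = [[1, 2, 5], [4], [6]].
After inserting 3: P = [[1, 2, 3], [4, 5], [6]].

So P = [[1, 2, 3], [4, 5], [6]], Q = [[1, 3, 4], [2, 6], [5]].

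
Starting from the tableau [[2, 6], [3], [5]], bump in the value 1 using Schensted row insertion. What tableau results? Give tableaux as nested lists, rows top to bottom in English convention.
[[1, 6], [2], [3], [5]]

In row 1, 1 replaces 2 (the leftmost entry greater than 1); 2 is bumped to row 2. In row 2, 2 replaces 3 (the leftmost entry greater than 2); 3 is bumped to row 3. In row 3, 3 replaces 5 (the leftmost entry greater than 3); 5 is bumped to row 4. 5 starts a new row 4. The new tableau is [[1, 6], [2], [3], [5]].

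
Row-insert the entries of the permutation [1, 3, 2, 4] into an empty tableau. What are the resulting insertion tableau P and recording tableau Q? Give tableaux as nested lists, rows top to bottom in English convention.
Insert each entry of the permutation into P by Schensted row insertion, recording in Q the position of each new cell.

Insert 1: appended to row 1. P = [[1]].
Insert 3: appended to row 1. P = [[1, 3]].
Insert 2: 2 bumps 3 from row 1; 3 starts row 2. P = [[1, 2], [3]].
Insert 4: appended to row 1. P = [[1, 2, 4], [3]].

So P = [[1, 2, 4], [3]], Q = [[1, 2, 4], [3]].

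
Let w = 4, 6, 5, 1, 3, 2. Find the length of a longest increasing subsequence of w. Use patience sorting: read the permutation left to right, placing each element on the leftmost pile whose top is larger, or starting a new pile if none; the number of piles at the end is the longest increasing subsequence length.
2

4: new pile. tops = [4]
6: new pile. tops = [4, 6]
5: onto pile 2 (replacing 6). tops = [4, 5]
1: onto pile 1 (replacing 4). tops = [1, 5]
3: onto pile 2 (replacing 5). tops = [1, 3]
2: onto pile 2 (replacing 3). tops = [1, 2]

2 piles, so the longest increasing subsequence has length 2.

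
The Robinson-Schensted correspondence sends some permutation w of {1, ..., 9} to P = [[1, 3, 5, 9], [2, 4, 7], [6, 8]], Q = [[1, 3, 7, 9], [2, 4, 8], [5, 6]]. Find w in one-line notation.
6 2 8 4 1 3 7 5 9

Reverse the RSK construction: for i from n down to 1, find the cell of Q containing i, remove the entry at that cell from P, and reverse-bump it up through P; the value ejected from row 1 is w(i).

Step i=9: Q has 9 at row 1, column 4; remove that cell from P, ejecting 9. So w(9) = 9. P is now [[1, 3, 5], [2, 4, 7], [6, 8]].
Step i=8: Q has 8 at row 2, column 3; remove 7 from row 2 of P and reverse-bump: 7 enters row 1 and ejects 5. So w(8) = 5. P is now [[1, 3, 7], [2, 4], [6, 8]].
Step i=7: Q has 7 at row 1, column 3; remove that cell from P, ejecting 7. So w(7) = 7. P is now [[1, 3], [2, 4], [6, 8]].
Step i=6: Q has 6 at row 3, column 2; remove 8 from row 3 of P and reverse-bump: 8 enters row 2 and ejects 4; 4 enters row 1 and ejects 3. So w(6) = 3. P is now [[1, 4], [2, 8], [6]].
Step i=5: Q has 5 at row 3, column 1; remove 6 from row 3 of P and reverse-bump: 6 enters row 2 and ejects 2; 2 enters row 1 and ejects 1. So w(5) = 1. P is now [[2, 4], [6, 8]].
Step i=4: Q has 4 at row 2, column 2; remove 8 from row 2 of P and reverse-bump: 8 enters row 1 and ejects 4. So w(4) = 4. P is now [[2, 8], [6]].
Step i=3: Q has 3 at row 1, column 2; remove that cell from P, ejecting 8. So w(3) = 8. P is now [[2], [6]].
Step i=2: Q has 2 at row 2, column 1; remove 6 from row 2 of P and reverse-bump: 6 enters row 1 and ejects 2. So w(2) = 2. P is now [[6]].
Step i=1: Q has 1 at row 1, column 1; remove that cell from P, ejecting 6. So w(1) = 6. P is now [].

So w = 6 2 8 4 1 3 7 5 9.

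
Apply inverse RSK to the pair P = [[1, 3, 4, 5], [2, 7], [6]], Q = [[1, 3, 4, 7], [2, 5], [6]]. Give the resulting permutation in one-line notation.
6 2 3 7 4 1 5

Reverse the RSK construction: for i from n down to 1, find the cell of Q containing i, remove the entry at that cell from P, and reverse-bump it up through P; the value ejected from row 1 is w(i).

Step i=7: Q has 7 at row 1, column 4; remove that cell from P, ejecting 5. So w(7) = 5. P is now [[1, 3, 4], [2, 7], [6]].
Step i=6: Q has 6 at row 3, column 1; remove 6 from row 3 of P and reverse-bump: 6 enters row 2 and ejects 2; 2 enters row 1 and ejects 1. So w(6) = 1. P is now [[2, 3, 4], [6, 7]].
Step i=5: Q has 5 at row 2, column 2; remove 7 from row 2 of P and reverse-bump: 7 enters row 1 and ejects 4. So w(5) = 4. P is now [[2, 3, 7], [6]].
Step i=4: Q has 4 at row 1, column 3; remove that cell from P, ejecting 7. So w(4) = 7. P is now [[2, 3], [6]].
Step i=3: Q has 3 at row 1, column 2; remove that cell from P, ejecting 3. So w(3) = 3. P is now [[2], [6]].
Step i=2: Q has 2 at row 2, column 1; remove 6 from row 2 of P and reverse-bump: 6 enters row 1 and ejects 2. So w(2) = 2. P is now [[6]].
Step i=1: Q has 1 at row 1, column 1; remove that cell from P, ejecting 6. So w(1) = 6. P is now [].

So w = 6 2 3 7 4 1 5.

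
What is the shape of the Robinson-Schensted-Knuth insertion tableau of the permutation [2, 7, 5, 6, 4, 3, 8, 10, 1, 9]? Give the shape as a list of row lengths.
[5, 2, 1, 1, 1]

Row-insert each entry into an empty tableau.

After inserting 2: P = [[2]].
After inserting 7: P = [[2, 7]].
After inserting 5: P = [[2, 5], [7]].
After inserting 6: P = [[2, 5, 6], [7]].
After inserting 4: P = [[2, 4, 6], [5], [7]].
After inserting 3: P = [[2, 3, 6], [4], [5], [7]].
After inserting 8: P = [[2, 3, 6, 8], [4], [5], [7]].
After inserting 10: P = [[2, 3, 6, 8, 10], [4], [5], [7]].
After inserting 1: P = [[1, 3, 6, 8, 10], [2], [4], [5], [7]].
After inserting 9: P = [[1, 3, 6, 8, 9], [2, 10], [4], [5], [7]].

The final insertion tableau P = [[1, 3, 6, 8, 9], [2, 10], [4], [5], [7]] has shape [5, 2, 1, 1, 1].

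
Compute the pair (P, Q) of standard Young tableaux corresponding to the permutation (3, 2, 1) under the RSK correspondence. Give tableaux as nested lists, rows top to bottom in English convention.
Insert each entry of the permutation into P by Schensted row insertion, recording in Q the position of each new cell.

After inserting 3: P = [[3]].
After inserting 2: P = [[2], [3]].
After inserting 1: P = [[1], [2], [3]].

So P = [[1], [2], [3]], Q = [[1], [2], [3]].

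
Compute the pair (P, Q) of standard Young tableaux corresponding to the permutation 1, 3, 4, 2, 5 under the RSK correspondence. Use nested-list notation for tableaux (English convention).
P = [[1, 2, 4, 5], [3]], Q = [[1, 2, 3, 5], [4]]

Insert each entry of the permutation into P by Schensted row insertion, recording in Q the position of each new cell.

Insert 1: appended to row 1. P = [[1]].
Insert 3: appended to row 1. P = [[1, 3]].
Insert 4: appended to row 1. P = [[1, 3, 4]].
Insert 2: 2 bumps 3 from row 1; 3 starts row 2. P = [[1, 2, 4], [3]].
Insert 5: appended to row 1. P = [[1, 2, 4, 5], [3]].

So P = [[1, 2, 4, 5], [3]], Q = [[1, 2, 3, 5], [4]].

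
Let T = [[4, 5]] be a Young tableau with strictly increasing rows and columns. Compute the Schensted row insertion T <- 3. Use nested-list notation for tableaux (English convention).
[[3, 5], [4]]

In row 1, 3 replaces 4 (the leftmost entry greater than 3); 4 is bumped to row 2. 4 starts a new row 2. The new tableau is [[3, 5], [4]].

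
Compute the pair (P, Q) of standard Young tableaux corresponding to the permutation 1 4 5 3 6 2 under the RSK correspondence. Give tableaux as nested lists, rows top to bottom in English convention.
Insert each entry of the permutation into P by Schensted row insertion, recording in Q the position of each new cell.

Insert 1: appended to row 1. P = [[1]].
Insert 4: appended to row 1. P = [[1, 4]].
Insert 5: appended to row 1. P = [[1, 4, 5]].
Insert 3: 3 bumps 4 from row 1; 4 starts row 2. P = [[1, 3, 5], [4]].
Insert 6: appended to row 1. P = [[1, 3, 5, 6], [4]].
Insert 2: 2 bumps 3 from row 1; 3 bumps 4 from row 2; 4 starts row 3. P = [[1, 2, 5, 6], [3], [4]].

So P = [[1, 2, 5, 6], [3], [4]], Q = [[1, 2, 3, 5], [4], [6]].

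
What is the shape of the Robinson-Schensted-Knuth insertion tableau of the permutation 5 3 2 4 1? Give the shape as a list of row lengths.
[2, 1, 1, 1]

Row-insert each entry into an empty tableau.

After inserting 5: P = [[5]].
After inserting 3: P = [[3], [5]].
After inserting 2: P = [[2], [3], [5]].
After inserting 4: P = [[2, 4], [3], [5]].
After inserting 1: P = [[1, 4], [2], [3], [5]].

The final insertion tableau P = [[1, 4], [2], [3], [5]] has shape [2, 1, 1, 1].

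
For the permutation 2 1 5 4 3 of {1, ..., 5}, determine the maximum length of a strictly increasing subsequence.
2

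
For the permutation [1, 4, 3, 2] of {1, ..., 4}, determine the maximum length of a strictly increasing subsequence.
2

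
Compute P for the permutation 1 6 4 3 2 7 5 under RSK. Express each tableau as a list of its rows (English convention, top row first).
P = [[1, 2, 5], [3, 7], [4], [6]]

Insert 1: appended to row 1. P = [[1]].
Insert 6: appended to row 1. P = [[1, 6]].
Insert 4: 4 bumps 6 from row 1; 6 starts row 2. P = [[1, 4], [6]].
Insert 3: 3 bumps 4 from row 1; 4 bumps 6 from row 2; 6 starts row 3. P = [[1, 3], [4], [6]].
Insert 2: 2 bumps 3 from row 1; 3 bumps 4 from row 2; 4 bumps 6 from row 3; 6 starts row 4. P = [[1, 2], [3], [4], [6]].
Insert 7: appended to row 1. P = [[1, 2, 7], [3], [4], [6]].
Insert 5: 5 bumps 7 from row 1; 7 appends to row 2. P = [[1, 2, 5], [3, 7], [4], [6]].

So P = [[1, 2, 5], [3, 7], [4], [6]].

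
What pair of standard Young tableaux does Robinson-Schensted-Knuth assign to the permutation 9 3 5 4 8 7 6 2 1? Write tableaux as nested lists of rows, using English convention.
P = [[1, 4, 6], [2, 7], [3], [5], [8], [9]], Q = [[1, 3, 5], [2, 6], [4], [7], [8], [9]]

Insert each entry of the permutation into P by Schensted row insertion, recording in Q the position of each new cell.

After inserting 9: P = [[9]].
After inserting 3: P = [[3], [9]].
After inserting 5: P = [[3, 5], [9]].
After inserting 4: P = [[3, 4], [5], [9]].
After inserting 8: P = [[3, 4, 8], [5], [9]].
After inserting 7: P = [[3, 4, 7], [5, 8], [9]].
After inserting 6: P = [[3, 4, 6], [5, 7], [8], [9]].
After inserting 2: P = [[2, 4, 6], [3, 7], [5], [8], [9]].
After inserting 1: P = [[1, 4, 6], [2, 7], [3], [5], [8], [9]].

So P = [[1, 4, 6], [2, 7], [3], [5], [8], [9]], Q = [[1, 3, 5], [2, 6], [4], [7], [8], [9]].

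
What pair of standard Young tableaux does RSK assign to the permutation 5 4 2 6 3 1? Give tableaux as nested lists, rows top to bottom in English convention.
P = [[1, 3], [2, 6], [4], [5]], Q = [[1, 4], [2, 5], [3], [6]]

Insert each entry of the permutation into P by Schensted row insertion, recording in Q the position of each new cell.

Insert 5: appended to row 1. P = [[5]].
Insert 4: 4 bumps 5 from row 1; 5 starts row 2. P = [[4], [5]].
Insert 2: 2 bumps 4 from row 1; 4 bumps 5 from row 2; 5 starts row 3. P = [[2], [4], [5]].
Insert 6: appended to row 1. P = [[2, 6], [4], [5]].
Insert 3: 3 bumps 6 from row 1; 6 appends to row 2. P = [[2, 3], [4, 6], [5]].
Insert 1: 1 bumps 2 from row 1; 2 bumps 4 from row 2; 4 bumps 5 from row 3; 5 starts row 4. P = [[1, 3], [2, 6], [4], [5]].

So P = [[1, 3], [2, 6], [4], [5]], Q = [[1, 4], [2, 5], [3], [6]].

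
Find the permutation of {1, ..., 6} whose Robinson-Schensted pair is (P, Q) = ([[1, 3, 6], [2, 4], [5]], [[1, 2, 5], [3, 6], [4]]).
Reverse the RSK construction: for i from n down to 1, find the cell of Q containing i, remove the entry at that cell from P, and reverse-bump it up through P; the value ejected from row 1 is w(i).

Step i=6: Q has 6 at row 2, column 2; remove 4 from row 2 of P and reverse-bump: 4 enters row 1 and ejects 3. So w(6) = 3. P is now [[1, 4, 6], [2], [5]].
Step i=5: Q has 5 at row 1, column 3; remove that cell from P, ejecting 6. So w(5) = 6. P is now [[1, 4], [2], [5]].
Step i=4: Q has 4 at row 3, column 1; remove 5 from row 3 of P and reverse-bump: 5 enters row 2 and ejects 2; 2 enters row 1 and ejects 1. So w(4) = 1. P is now [[2, 4], [5]].
Step i=3: Q has 3 at row 2, column 1; remove 5 from row 2 of P and reverse-bump: 5 enters row 1 and ejects 4. So w(3) = 4. P is now [[2, 5]].
Step i=2: Q has 2 at row 1, column 2; remove that cell from P, ejecting 5. So w(2) = 5. P is now [[2]].
Step i=1: Q has 1 at row 1, column 1; remove that cell from P, ejecting 2. So w(1) = 2. P is now [].

So w = 2 5 4 1 6 3.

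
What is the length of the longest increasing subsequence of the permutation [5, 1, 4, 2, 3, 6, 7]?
5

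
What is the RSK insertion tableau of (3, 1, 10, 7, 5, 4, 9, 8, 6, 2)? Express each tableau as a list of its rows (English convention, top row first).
P = [[1, 2, 6], [3, 4, 8], [5, 9], [7], [10]]

Insert 3: appended to row 1. P = [[3]].
Insert 1: 1 bumps 3 from row 1; 3 starts row 2. P = [[1], [3]].
Insert 10: appended to row 1. P = [[1, 10], [3]].
Insert 7: 7 bumps 10 from row 1; 10 appends to row 2. P = [[1, 7], [3, 10]].
Insert 5: 5 bumps 7 from row 1; 7 bumps 10 from row 2; 10 starts row 3. P = [[1, 5], [3, 7], [10]].
Insert 4: 4 bumps 5 from row 1; 5 bumps 7 from row 2; 7 bumps 10 from row 3; 10 starts row 4. P = [[1, 4], [3, 5], [7], [10]].
Insert 9: appended to row 1. P = [[1, 4, 9], [3, 5], [7], [10]].
Insert 8: 8 bumps 9 from row 1; 9 appends to row 2. P = [[1, 4, 8], [3, 5, 9], [7], [10]].
Insert 6: 6 bumps 8 from row 1; 8 bumps 9 from row 2; 9 appends to row 3. P = [[1, 4, 6], [3, 5, 8], [7, 9], [10]].
Insert 2: 2 bumps 4 from row 1; 4 bumps 5 from row 2; 5 bumps 7 from row 3; 7 bumps 10 from row 4; 10 starts row 5. P = [[1, 2, 6], [3, 4, 8], [5, 9], [7], [10]].

So P = [[1, 2, 6], [3, 4, 8], [5, 9], [7], [10]].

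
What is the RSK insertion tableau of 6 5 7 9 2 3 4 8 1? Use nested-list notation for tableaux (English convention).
P = [[1, 3, 4, 8], [2, 7, 9], [5], [6]]

Insert 6: appended to row 1. P = [[6]].
Insert 5: 5 bumps 6 from row 1; 6 starts row 2. P = [[5], [6]].
Insert 7: appended to row 1. P = [[5, 7], [6]].
Insert 9: appended to row 1. P = [[5, 7, 9], [6]].
Insert 2: 2 bumps 5 from row 1; 5 bumps 6 from row 2; 6 starts row 3. P = [[2, 7, 9], [5], [6]].
Insert 3: 3 bumps 7 from row 1; 7 appends to row 2. P = [[2, 3, 9], [5, 7], [6]].
Insert 4: 4 bumps 9 from row 1; 9 appends to row 2. P = [[2, 3, 4], [5, 7, 9], [6]].
Insert 8: appended to row 1. P = [[2, 3, 4, 8], [5, 7, 9], [6]].
Insert 1: 1 bumps 2 from row 1; 2 bumps 5 from row 2; 5 bumps 6 from row 3; 6 starts row 4. P = [[1, 3, 4, 8], [2, 7, 9], [5], [6]].

So P = [[1, 3, 4, 8], [2, 7, 9], [5], [6]].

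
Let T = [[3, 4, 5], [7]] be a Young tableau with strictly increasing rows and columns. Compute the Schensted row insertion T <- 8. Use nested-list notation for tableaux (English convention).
[[3, 4, 5, 8], [7]]

8 is larger than every entry of row 1, so it is appended to row 1. The new tableau is [[3, 4, 5, 8], [7]].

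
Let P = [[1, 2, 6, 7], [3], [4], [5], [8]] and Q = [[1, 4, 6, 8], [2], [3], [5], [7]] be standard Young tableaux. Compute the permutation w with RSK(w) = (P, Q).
Reverse the RSK construction: for i from n down to 1, find the cell of Q containing i, remove the entry at that cell from P, and reverse-bump it up through P; the value ejected from row 1 is w(i).

Step i=8: Q has 8 at row 1, column 4; remove that cell from P, ejecting 7. So w(8) = 7. P is now [[1, 2, 6], [3], [4], [5], [8]].
Step i=7: Q has 7 at row 5, column 1; remove 8 from row 5 of P and reverse-bump: 8 enters row 4 and ejects 5; 5 enters row 3 and ejects 4; 4 enters row 2 and ejects 3; 3 enters row 1 and ejects 2. So w(7) = 2. P is now [[1, 3, 6], [4], [5], [8]].
Step i=6: Q has 6 at row 1, column 3; remove that cell from P, ejecting 6. So w(6) = 6. P is now [[1, 3], [4], [5], [8]].
Step i=5: Q has 5 at row 4, column 1; remove 8 from row 4 of P and reverse-bump: 8 enters row 3 and ejects 5; 5 enters row 2 and ejects 4; 4 enters row 1 and ejects 3. So w(5) = 3. P is now [[1, 4], [5], [8]].
Step i=4: Q has 4 at row 1, column 2; remove that cell from P, ejecting 4. So w(4) = 4. P is now [[1], [5], [8]].
Step i=3: Q has 3 at row 3, column 1; remove 8 from row 3 of P and reverse-bump: 8 enters row 2 and ejects 5; 5 enters row 1 and ejects 1. So w(3) = 1. P is now [[5], [8]].
Step i=2: Q has 2 at row 2, column 1; remove 8 from row 2 of P and reverse-bump: 8 enters row 1 and ejects 5. So w(2) = 5. P is now [[8]].
Step i=1: Q has 1 at row 1, column 1; remove that cell from P, ejecting 8. So w(1) = 8. P is now [].

So w = 8 5 1 4 3 6 2 7.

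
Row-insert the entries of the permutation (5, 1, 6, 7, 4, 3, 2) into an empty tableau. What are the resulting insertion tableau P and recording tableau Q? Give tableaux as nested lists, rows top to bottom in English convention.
Insert each entry of the permutation into P by Schensted row insertion, recording in Q the position of each new cell.

After inserting 5: P = [[5]].
After inserting 1: P = [[1], [5]].
After inserting 6: P = [[1, 6], [5]].
After inserting 7: P = [[1, 6, 7], [5]].
After inserting 4: P = [[1, 4, 7], [5, 6]].
After inserting 3: P = [[1, 3, 7], [4, 6], [5]].
After inserting 2: P = [[1, 2, 7], [3, 6], [4], [5]].

So P = [[1, 2, 7], [3, 6], [4], [5]], Q = [[1, 3, 4], [2, 5], [6], [7]].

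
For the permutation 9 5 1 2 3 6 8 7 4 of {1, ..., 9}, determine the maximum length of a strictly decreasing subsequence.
4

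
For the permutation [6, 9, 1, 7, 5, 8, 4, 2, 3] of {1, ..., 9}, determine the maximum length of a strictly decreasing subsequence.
5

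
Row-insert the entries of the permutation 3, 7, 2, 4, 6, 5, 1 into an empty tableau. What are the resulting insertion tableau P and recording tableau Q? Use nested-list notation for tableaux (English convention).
P = [[1, 4, 5], [2, 6], [3], [7]], Q = [[1, 2, 5], [3, 4], [6], [7]]

Insert each entry of the permutation into P by Schensted row insertion, recording in Q the position of each new cell.

Insert 3: appended to row 1. P = [[3]], Q = [[1]].
Insert 7: appended to row 1. P = [[3, 7]], Q = [[1, 2]].
Insert 2: 2 bumps 3 from row 1; 3 starts row 2. P = [[2, 7], [3]], Q = [[1, 2], [3]].
Insert 4: 4 bumps 7 from row 1; 7 appends to row 2. P = [[2, 4], [3, 7]], Q = [[1, 2], [3, 4]].
Insert 6: appended to row 1. P = [[2, 4, 6], [3, 7]], Q = [[1, 2, 5], [3, 4]].
Insert 5: 5 bumps 6 from row 1; 6 bumps 7 from row 2; 7 starts row 3. P = [[2, 4, 5], [3, 6], [7]], Q = [[1, 2, 5], [3, 4], [6]].
Insert 1: 1 bumps 2 from row 1; 2 bumps 3 from row 2; 3 bumps 7 from row 3; 7 starts row 4. P = [[1, 4, 5], [2, 6], [3], [7]], Q = [[1, 2, 5], [3, 4], [6], [7]].

So P = [[1, 4, 5], [2, 6], [3], [7]], Q = [[1, 2, 5], [3, 4], [6], [7]].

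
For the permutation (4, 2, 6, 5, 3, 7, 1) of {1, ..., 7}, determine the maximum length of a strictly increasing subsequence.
3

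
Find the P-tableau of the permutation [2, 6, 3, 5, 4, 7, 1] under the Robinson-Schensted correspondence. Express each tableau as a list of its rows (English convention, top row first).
Insert 2: appended to row 1. P = [[2]].
Insert 6: appended to row 1. P = [[2, 6]].
Insert 3: 3 bumps 6 from row 1; 6 starts row 2. P = [[2, 3], [6]].
Insert 5: appended to row 1. P = [[2, 3, 5], [6]].
Insert 4: 4 bumps 5 from row 1; 5 bumps 6 from row 2; 6 starts row 3. P = [[2, 3, 4], [5], [6]].
Insert 7: appended to row 1. P = [[2, 3, 4, 7], [5], [6]].
Insert 1: 1 bumps 2 from row 1; 2 bumps 5 from row 2; 5 bumps 6 from row 3; 6 starts row 4. P = [[1, 3, 4, 7], [2], [5], [6]].

So P = [[1, 3, 4, 7], [2], [5], [6]].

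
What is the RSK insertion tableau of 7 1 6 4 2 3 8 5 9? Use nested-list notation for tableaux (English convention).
P = [[1, 2, 3, 5, 9], [4, 8], [6], [7]]

Insert 7: appended to row 1. P = [[7]].
Insert 1: 1 bumps 7 from row 1; 7 starts row 2. P = [[1], [7]].
Insert 6: appended to row 1. P = [[1, 6], [7]].
Insert 4: 4 bumps 6 from row 1; 6 bumps 7 from row 2; 7 starts row 3. P = [[1, 4], [6], [7]].
Insert 2: 2 bumps 4 from row 1; 4 bumps 6 from row 2; 6 bumps 7 from row 3; 7 starts row 4. P = [[1, 2], [4], [6], [7]].
Insert 3: appended to row 1. P = [[1, 2, 3], [4], [6], [7]].
Insert 8: appended to row 1. P = [[1, 2, 3, 8], [4], [6], [7]].
Insert 5: 5 bumps 8 from row 1; 8 appends to row 2. P = [[1, 2, 3, 5], [4, 8], [6], [7]].
Insert 9: appended to row 1. P = [[1, 2, 3, 5, 9], [4, 8], [6], [7]].

So P = [[1, 2, 3, 5, 9], [4, 8], [6], [7]].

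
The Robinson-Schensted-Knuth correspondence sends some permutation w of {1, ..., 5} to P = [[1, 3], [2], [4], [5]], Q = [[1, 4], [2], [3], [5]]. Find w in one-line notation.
Reverse the RSK construction: for i from n down to 1, find the cell of Q containing i, remove the entry at that cell from P, and reverse-bump it up through P; the value ejected from row 1 is w(i).

Step i=5: Q has 5 at row 4, column 1; remove 5 from row 4 of P and reverse-bump: 5 enters row 3 and ejects 4; 4 enters row 2 and ejects 2; 2 enters row 1 and ejects 1. So w(5) = 1. P is now [[2, 3], [4], [5]].
Step i=4: Q has 4 at row 1, column 2; remove that cell from P, ejecting 3. So w(4) = 3. P is now [[2], [4], [5]].
Step i=3: Q has 3 at row 3, column 1; remove 5 from row 3 of P and reverse-bump: 5 enters row 2 and ejects 4; 4 enters row 1 and ejects 2. So w(3) = 2. P is now [[4], [5]].
Step i=2: Q has 2 at row 2, column 1; remove 5 from row 2 of P and reverse-bump: 5 enters row 1 and ejects 4. So w(2) = 4. P is now [[5]].
Step i=1: Q has 1 at row 1, column 1; remove that cell from P, ejecting 5. So w(1) = 5. P is now [].

So w = 5 4 2 3 1.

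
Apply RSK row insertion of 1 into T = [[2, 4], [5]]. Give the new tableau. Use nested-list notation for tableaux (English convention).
[[1, 4], [2], [5]]

In row 1, 1 replaces 2 (the leftmost entry greater than 1); 2 is bumped to row 2. In row 2, 2 replaces 5 (the leftmost entry greater than 2); 5 is bumped to row 3. 5 starts a new row 3. The new tableau is [[1, 4], [2], [5]].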